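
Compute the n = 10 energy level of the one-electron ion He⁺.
-0.5442 eV

For hydrogen-like ions, the energy levels scale with Z²:
E_n = -13.6057 Z² / n² eV

For He⁺ (Z = 2) at n = 10:
E_10 = -13.6057 × 2² / 10²
E_10 = -13.6057 × 4 / 100
E_10 = -54.4228 / 100
E_10 = -0.5442 eV

The energy is 4 times more negative than hydrogen at the same n due to the stronger nuclear charge.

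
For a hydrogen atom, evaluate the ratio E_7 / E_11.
2.469388

Using E_n = -13.6057 Z² / n² eV with Z = 1:

E_7 = -13.6057 / 7² = -13.6057 / 49 = -0.277667346939 eV
E_11 = -13.6057 / 11² = -13.6057 / 121 = -0.112443801653 eV

The ratio is:
E_7/E_11 = (-0.277667346939) / (-0.112443801653)
E_7/E_11 = (-13.6057/49) / (-13.6057/121)
E_7/E_11 = 121/49
E_7/E_11 = 2.469388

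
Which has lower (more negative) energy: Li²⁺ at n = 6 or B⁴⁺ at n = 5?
B⁴⁺ at n = 5 (E = -13.6057 eV)

Using E_n = -13.6057 Z² / n² eV:

Li²⁺ (Z = 3) at n = 6:
E = -13.6057 × 3² / 6² = -13.6057 × 9 / 36 = -3.4014250 eV

B⁴⁺ (Z = 5) at n = 5:
E = -13.6057 × 5² / 5² = -13.6057 × 25 / 25 = -13.6057000 eV

Since -13.6057000 eV < -3.4014250 eV,
B⁴⁺ at n = 5 is more tightly bound (requires more energy to ionize).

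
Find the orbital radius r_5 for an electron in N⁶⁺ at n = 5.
0.18899 nm (or 1.88992 Å)

The Bohr radius formula is:
r_n = n² a₀ / Z

where a₀ = 0.05291772 nm is the Bohr radius.

For N⁶⁺ (Z = 7) at n = 5:
r_5 = 5² × 0.05291772 nm / 7
r_5 = 25 × 0.05291772 nm / 7
r_5 = 1.322943 nm / 7
r_5 = 0.18899 nm

The electron orbits at approximately 0.18899 nm from the nucleus.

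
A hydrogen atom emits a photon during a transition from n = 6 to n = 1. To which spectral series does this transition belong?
Lyman series

The spectral series in hydrogen are named based on the final (lower) energy level:
- Lyman series: n_final = 1 (ultraviolet)
- Balmer series: n_final = 2 (visible/near-UV)
- Paschen series: n_final = 3 (infrared)
- Brackett series: n_final = 4 (infrared)
- Pfund series: n_final = 5 (far infrared)

Since this transition ends at n = 1, it belongs to the Lyman series.

For reference, this 6 → 1 line has photon energy
ΔE = 13.6057 eV × (1/1² - 1/6²) = 13.227764 eV,
corresponding to wavelength λ = hc/ΔE = 1239.84 eV·nm / 13.227764 eV = 93.7301 nm in the ultraviolet region.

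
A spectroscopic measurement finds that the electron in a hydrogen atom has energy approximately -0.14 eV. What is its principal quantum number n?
n = 10

The exact energy levels follow E_n = -13.6057 eV / n².

The measured value (-0.14 eV) is reported to only 2 significant figures, so we must test candidate n values and see which one matches to that precision.

Candidate energies:
  n = 8:  E = -13.6057/8² = -0.21259 eV
  n = 9:  E = -13.6057/9² = -0.16797 eV
  n = 10:  E = -13.6057/10² = -0.13606 eV  ← matches
  n = 11:  E = -13.6057/11² = -0.11244 eV
  n = 12:  E = -13.6057/12² = -0.09448 eV

Checking against the measurement of -0.14 eV (2 sig figs), only n = 10 agrees:
E_10 = -0.13606 eV, which rounds to -0.14 eV ✓

Therefore n = 10.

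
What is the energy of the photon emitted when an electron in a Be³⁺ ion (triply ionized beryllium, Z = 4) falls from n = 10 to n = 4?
11.429 eV

The energy levels are E_n = -13.6057 Z² eV / n².

Energy at n = 10: E_10 = -13.6057 × 4² / 10² = -2.176912 eV
Energy at n = 4: E_4 = -13.6057 × 4² / 4² = -13.605700 eV

For emission (electron falling to lower state), the photon energy is:
E_photon = E_10 - E_4 = |-2.176912 - (-13.605700)|
E_photon = 11.429 eV

This energy is carried away by the emitted photon.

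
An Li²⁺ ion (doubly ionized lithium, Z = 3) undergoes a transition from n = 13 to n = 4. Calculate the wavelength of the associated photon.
178.94415 nm

First, find the transition energy using E_n = -13.6057 Z² / n² eV:
E_13 = -13.6057 × 3² / 13² = -0.724563905 eV
E_4 = -13.6057 × 3² / 4² = -7.653206250 eV

Photon energy: |ΔE| = |E_4 - E_13| = 6.928642345 eV

Convert to wavelength using E = hc/λ with hc = 1239.84 eV·nm:
λ = hc/E = 1239.84 eV·nm / 6.928642345 eV
λ = 178.94415 nm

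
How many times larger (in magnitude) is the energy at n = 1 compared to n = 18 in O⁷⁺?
324.00

Using E_n = -13.6057 Z² / n² eV with Z = 8:

E_1 = -13.6057 × 8² / 1² = -870.7648 / 1 = -870.76480000 eV
E_18 = -13.6057 × 8² / 18² = -870.7648 / 324 = -2.68754568 eV

The ratio is:
E_1/E_18 = (-870.76480000) / (-2.68754568)
E_1/E_18 = (-870.7648/1) / (-870.7648/324)
E_1/E_18 = 324/1
E_1/E_18 = 324.00
(Note: the Z² factors cancel in the ratio.)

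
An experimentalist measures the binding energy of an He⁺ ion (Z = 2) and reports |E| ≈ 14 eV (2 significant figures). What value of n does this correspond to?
n = 2

The exact energy levels follow E_n = -13.6057 Z² / n² eV with Z = 2.

The measured value (-14 eV) is reported to only 2 significant figures, so we must test candidate n values and see which one matches to that precision.

Candidate energies:
  n = 1:  E = -13.6057 × 2² / 1² = -54.42280 eV
  n = 2:  E = -13.6057 × 2² / 2² = -13.60570 eV  ← matches
  n = 3:  E = -13.6057 × 2² / 3² = -6.04698 eV
  n = 4:  E = -13.6057 × 2² / 4² = -3.40143 eV

Checking against the measurement of -14 eV (2 sig figs), only n = 2 agrees:
E_2 = -13.60570 eV, which rounds to -14 eV ✓

Therefore n = 2.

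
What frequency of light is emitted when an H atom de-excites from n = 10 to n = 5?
9.87e+13 Hz

First, find the transition energy:
E_10 = -13.6057 / 10² = -0.136057 eV
E_5 = -13.6057 / 5² = -0.544228 eV
|ΔE| = |E_5 - E_10| = 0.408171 eV

Convert to Joules: E = 0.408171 eV × (1.602177 × 10⁻¹⁹ J/eV) = 6.5396e-20 J

Using E = hf:
f = E/h = 6.5396e-20 J / (6.62607 × 10⁻³⁴ J·s)
f = 9.87e+13 Hz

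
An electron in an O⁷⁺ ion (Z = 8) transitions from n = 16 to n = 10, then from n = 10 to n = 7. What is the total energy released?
14.369 eV

The energy levels of O⁷⁺ are E_n = -13.6057 × 8² / n² eV.

First transition (16 → 10):
ΔE₁ = |E_10 - E_16|
ΔE₁ = |-8.707648000 - (-3.401425000)| = 5.306223 eV

Second transition (10 → 7):
ΔE₂ = |E_7 - E_10|
ΔE₂ = |-17.770710204 - (-8.707648000)| = 9.063062 eV

Total energy released:
E_total = ΔE₁ + ΔE₂ = 5.306223 + 9.063062 = 14.369 eV

Note: This equals the direct transition 16 → 7: 14.369 eV ✓
Energy is conserved regardless of the path taken.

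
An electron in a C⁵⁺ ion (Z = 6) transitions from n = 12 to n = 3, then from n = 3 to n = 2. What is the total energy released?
119.0499 eV

The energy levels of C⁵⁺ are E_n = -13.6057 × 6² / n² eV.

First transition (12 → 3):
ΔE₁ = |E_3 - E_12|
ΔE₁ = |-54.4228000000 - (-3.4014250000)| = 51.0213750 eV

Second transition (3 → 2):
ΔE₂ = |E_2 - E_3|
ΔE₂ = |-122.4513000000 - (-54.4228000000)| = 68.0285000 eV

Total energy released:
E_total = ΔE₁ + ΔE₂ = 51.0213750 + 68.0285000 = 119.0499 eV

Note: This equals the direct transition 12 → 2: 119.0499 eV ✓
Energy is conserved regardless of the path taken.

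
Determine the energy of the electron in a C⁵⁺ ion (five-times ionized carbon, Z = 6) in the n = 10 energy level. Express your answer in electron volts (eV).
-4.898 eV

The energy levels of a hydrogen-like atom are given by:
E_n = -13.6057 Z² / n² eV  (with Z = 6 for C⁵⁺)

For n = 10:
E_10 = -13.6057 × 6² / 10²
E_10 = -13.6057 × 36 / 100
E_10 = -4.898 eV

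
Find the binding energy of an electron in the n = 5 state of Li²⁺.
4.898 eV

The ionization energy is the energy needed to remove the electron completely (n → ∞).

For a hydrogen-like ion with Z = 3, E_n = -13.6057 Z² / n² eV.

At n = 5: E_5 = -13.6057 × 3² / 5² = -4.898052 eV
At n = ∞: E_∞ = 0 eV

Ionization energy = E_∞ - E_5 = 0 - (-4.898052) = 4.898052 eV
Ionization energy ≈ 4.898 eV

This is also called the binding energy of the electron in state n = 5.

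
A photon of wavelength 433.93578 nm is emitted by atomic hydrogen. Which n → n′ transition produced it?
n = 5 → n = 2

First, find the photon energy from the wavelength (hc = 1239.84 eV·nm):
E = hc/λ = 1239.84 eV·nm / 433.93578 nm = 2.8571970 eV

The energy levels of hydrogen satisfy E_n = -13.6057 / n² eV, so an emission n_i → n_f releases
ΔE = 13.6057 × (1/n_f² − 1/n_i²) eV.

Setting ΔE equal to the photon energy:
1/n_f² − 1/n_i² = 2.8571970 / 13.6057 = 0.21000000

Since 1/n_i² must be positive, we need 1/n_f² > 0.21000000, i.e. n_f ≤ 2. For each allowed n_f, solve n_i = (1/n_f² − 0.21000000)^(−1/2) and check whether it is a whole number:
  n_f = 1: 1/n_i² = 1.00000000 − 0.21000000 = 0.79000000 → n_i = 1.125  (not an integer) ✗
  n_f = 2: 1/n_i² = 0.25000000 − 0.21000000 = 0.04000000 → n_i = 5.000  → integer, n_i = 5 ✓

Only n_f = 2 gives an integer upper level, n_i = 5.

The transition is from n = 5 to n = 2 (emission).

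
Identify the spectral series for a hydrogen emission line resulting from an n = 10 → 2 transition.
Balmer series

The spectral series in hydrogen are named based on the final (lower) energy level:
- Lyman series: n_final = 1 (ultraviolet)
- Balmer series: n_final = 2 (visible/near-UV)
- Paschen series: n_final = 3 (infrared)
- Brackett series: n_final = 4 (infrared)
- Pfund series: n_final = 5 (far infrared)

Since this transition ends at n = 2, it belongs to the Balmer series.

For reference, this 10 → 2 line has photon energy
ΔE = 13.6057 eV × (1/2² - 1/10²) = 3.26536800 eV,
corresponding to wavelength λ = hc/ΔE = 1239.84 eV·nm / 3.26536800 eV = 379.6938 nm in the visible/near-UV region.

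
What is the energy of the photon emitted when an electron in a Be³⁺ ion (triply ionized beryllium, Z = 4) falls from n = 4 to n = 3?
10.5822 eV

The energy levels are E_n = -13.6057 Z² eV / n².

Energy at n = 4: E_4 = -13.6057 × 4² / 4² = -13.6057000 eV
Energy at n = 3: E_3 = -13.6057 × 4² / 3² = -24.1879111 eV

For emission (electron falling to lower state), the photon energy is:
E_photon = E_4 - E_3 = |-13.6057000 - (-24.1879111)|
E_photon = 10.5822 eV

This energy is carried away by the emitted photon.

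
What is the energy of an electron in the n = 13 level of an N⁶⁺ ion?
-3.945 eV

For hydrogen-like ions, the energy levels scale with Z²:
E_n = -13.6057 Z² / n² eV

For N⁶⁺ (Z = 7) at n = 13:
E_13 = -13.6057 × 7² / 13²
E_13 = -13.6057 × 49 / 169
E_13 = -666.6793 / 169
E_13 = -3.945 eV

The energy is 49 times more negative than hydrogen at the same n due to the stronger nuclear charge.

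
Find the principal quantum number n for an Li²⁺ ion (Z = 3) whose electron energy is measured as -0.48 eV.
n = 16

The exact energy levels follow E_n = -13.6057 Z² / n² eV with Z = 3.

The measured value (-0.48 eV) is reported to only 2 significant figures, so we must test candidate n values and see which one matches to that precision.

Candidate energies:
  n = 14:  E = -13.6057 × 3² / 14² = -0.62475 eV
  n = 15:  E = -13.6057 × 3² / 15² = -0.54423 eV
  n = 16:  E = -13.6057 × 3² / 16² = -0.47833 eV  ← matches
  n = 17:  E = -13.6057 × 3² / 17² = -0.42371 eV
  n = 18:  E = -13.6057 × 3² / 18² = -0.37794 eV

Checking against the measurement of -0.48 eV (2 sig figs), only n = 16 agrees:
E_16 = -0.47833 eV, which rounds to -0.48 eV ✓

Therefore n = 16.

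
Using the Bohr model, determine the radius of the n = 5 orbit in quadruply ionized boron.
0.2646 nm (or 2.6459 Å)

The Bohr radius formula is:
r_n = n² a₀ / Z

where a₀ = 0.0529177 nm is the Bohr radius.

For B⁴⁺ (Z = 5) at n = 5:
r_5 = 5² × 0.0529177 nm / 5
r_5 = 25 × 0.0529177 nm / 5
r_5 = 1.32294 nm / 5
r_5 = 0.2646 nm

The electron orbits at approximately 0.2646 nm from the nucleus.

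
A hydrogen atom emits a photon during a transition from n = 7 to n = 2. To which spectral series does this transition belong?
Balmer series

The spectral series in hydrogen are named based on the final (lower) energy level:
- Lyman series: n_final = 1 (ultraviolet)
- Balmer series: n_final = 2 (visible/near-UV)
- Paschen series: n_final = 3 (infrared)
- Brackett series: n_final = 4 (infrared)
- Pfund series: n_final = 5 (far infrared)

Since this transition ends at n = 2, it belongs to the Balmer series.

For reference, this 7 → 2 line has photon energy
ΔE = 13.6057 eV × (1/2² - 1/7²) = 3.123758 eV,
corresponding to wavelength λ = hc/ΔE = 1239.84 eV·nm / 3.123758 eV = 396.91 nm in the visible/near-UV region.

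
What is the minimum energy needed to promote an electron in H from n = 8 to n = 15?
0.15212 eV

The energy levels of a hydrogen-like atom are E_n = -13.6057 eV / n².

Energy at n = 8: E_8 = -13.6057 / 8² = -0.21258906 eV
Energy at n = 15: E_15 = -13.6057 / 15² = -0.06046978 eV

The excitation energy is the difference:
ΔE = E_15 - E_8
ΔE = -0.06046978 - (-0.21258906)
ΔE = 0.15212 eV

Since this is positive, energy must be absorbed (photon absorption).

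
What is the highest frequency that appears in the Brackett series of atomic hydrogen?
2.0562e+14 Hz

The series limit corresponds to the transition from n = ∞ to n = 4.
This is the highest energy (shortest wavelength) transition in the Brackett series.

E_∞ = 0 eV
E_4 = -13.6057 / 4² = -0.85035625 eV

Energy at series limit:
ΔE = E_∞ - E_4 = 0 - (-0.85035625) = 0.85035625 eV
E = 0.85035625 eV × (1.602177 × 10⁻¹⁹ J/eV) = 1.362421e-19 J
f = E/h = 1.362421e-19 J / (6.62607 × 10⁻³⁴ J·s) = 2.0562e+14 Hz

This energy equals the ionization energy from the n = 4 state of hydrogen.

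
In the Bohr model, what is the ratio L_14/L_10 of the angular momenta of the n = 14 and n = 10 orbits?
1.40000

In the Bohr model, L_n = nℏ, so the ratio is purely the ratio of quantum numbers:

L_14/L_10 = 14ℏ / 10ℏ = 14/10 = 1.40000

The angular momentum scales linearly with n.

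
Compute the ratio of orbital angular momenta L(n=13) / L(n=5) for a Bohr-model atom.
2.60000

In the Bohr model, L_n = nℏ, so the ratio is purely the ratio of quantum numbers:

L_13/L_5 = 13ℏ / 5ℏ = 13/5 = 2.60000

The angular momentum scales linearly with n.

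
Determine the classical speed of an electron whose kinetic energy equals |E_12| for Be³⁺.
7.2923e+05 m/s (or 0.24% of c)

The binding energy at n = 12 for Be³⁺ is:
E_12 = -13.6057 × 4²/12² = -1.5117444 eV
|E_12| = 1.5117444 eV

Convert to Joules:
KE = 1.5117444 eV × (1.602177 × 10⁻¹⁹ J/eV) = 2.422082e-19 J

Using KE = ½mv²:
v = √(2·KE/m_e)
v = √(2 × 2.422082e-19 J / 9.10938 × 10⁻³¹ kg)
v = 7.2923e+05 m/s

This is approximately 0.24% the speed of light.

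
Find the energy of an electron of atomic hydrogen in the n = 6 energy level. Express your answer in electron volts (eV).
-0.377936 eV

The energy levels of a hydrogen-like atom are given by:
E_n = -13.6057 eV / n²

For n = 6:
E_6 = -13.6057 eV / 6²
E_6 = -13.6057 eV / 36
E_6 = -0.377936 eV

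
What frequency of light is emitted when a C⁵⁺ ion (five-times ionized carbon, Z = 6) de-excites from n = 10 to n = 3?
1.19750e+16 Hz

First, find the transition energy:
E_10 = -13.6057 × 6² / 10² = -4.8980520 eV
E_3 = -13.6057 × 6² / 3² = -54.4228000 eV
|ΔE| = |E_3 - E_10| = 49.5247480 eV

Convert to Joules: E = 49.5247480 eV × (1.602177 × 10⁻¹⁹ J/eV) = 7.9347412e-18 J

Using E = hf:
f = E/h = 7.9347412e-18 J / (6.62607 × 10⁻³⁴ J·s)
f = 1.19750e+16 Hz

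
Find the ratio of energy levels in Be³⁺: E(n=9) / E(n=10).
1.23457

Using E_n = -13.6057 Z² / n² eV with Z = 4:

E_9 = -13.6057 × 4² / 9² = -217.6912 / 81 = -2.68754567901 eV
E_10 = -13.6057 × 4² / 10² = -217.6912 / 100 = -2.17691200000 eV

The ratio is:
E_9/E_10 = (-2.68754567901) / (-2.17691200000)
E_9/E_10 = (-217.6912/81) / (-217.6912/100)
E_9/E_10 = 100/81
E_9/E_10 = 1.23457
(Note: the Z² factors cancel in the ratio.)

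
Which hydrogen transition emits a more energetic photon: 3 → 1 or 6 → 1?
6 → 1

Calculate the energy for each transition:

Transition 3 → 1:
ΔE₁ = |E_1 - E_3| = |-13.6057/1² - (-13.6057/3²)|
ΔE₁ = |-13.605700000000 - (-1.511744444444)| = 12.093955556 eV

Transition 6 → 1:
ΔE₂ = |E_1 - E_6| = |-13.6057/1² - (-13.6057/6²)|
ΔE₂ = |-13.605700000000 - (-0.377936111111)| = 13.227763889 eV

Since 13.227763889 eV > 12.093955556 eV, the transition 6 → 1 emits the more energetic photon.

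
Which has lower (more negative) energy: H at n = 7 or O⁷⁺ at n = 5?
O⁷⁺ at n = 5 (E = -34.831 eV)

Using E_n = -13.6057 Z² / n² eV:

H (Z = 1) at n = 7:
E = -13.6057 × 1² / 7² = -13.6057 × 1 / 49 = -0.277667 eV

O⁷⁺ (Z = 8) at n = 5:
E = -13.6057 × 8² / 5² = -13.6057 × 64 / 25 = -34.830592 eV

Since -34.830592 eV < -0.277667 eV,
O⁷⁺ at n = 5 is more tightly bound (requires more energy to ionize).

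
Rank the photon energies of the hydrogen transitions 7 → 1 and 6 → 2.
7 → 1

Calculate the energy for each transition:

Transition 7 → 1:
ΔE₁ = |E_1 - E_7| = |-13.6057/1² - (-13.6057/7²)|
ΔE₁ = |-13.60570000000 - (-0.27766734694)| = 13.32803265 eV

Transition 6 → 2:
ΔE₂ = |E_2 - E_6| = |-13.6057/2² - (-13.6057/6²)|
ΔE₂ = |-3.40142500000 - (-0.37793611111)| = 3.02348889 eV

Since 13.32803265 eV > 3.02348889 eV, the transition 7 → 1 emits the more energetic photon.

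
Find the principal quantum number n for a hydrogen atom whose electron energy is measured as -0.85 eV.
n = 4

The exact energy levels follow E_n = -13.6057 eV / n².

The measured value (-0.85 eV) is reported to only 2 significant figures, so we must test candidate n values and see which one matches to that precision.

Candidate energies:
  n = 2:  E = -13.6057/2² = -3.40143 eV
  n = 3:  E = -13.6057/3² = -1.51174 eV
  n = 4:  E = -13.6057/4² = -0.85036 eV  ← matches
  n = 5:  E = -13.6057/5² = -0.54423 eV
  n = 6:  E = -13.6057/6² = -0.37794 eV

Checking against the measurement of -0.85 eV (2 sig figs), only n = 4 agrees:
E_4 = -0.85036 eV, which rounds to -0.85 eV ✓

Therefore n = 4.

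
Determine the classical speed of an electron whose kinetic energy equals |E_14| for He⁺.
3.12528e+05 m/s (or 0.10425% of c)

The binding energy at n = 14 for He⁺ is:
E_14 = -13.6057 × 2²/14² = -0.277667347 eV
|E_14| = 0.277667347 eV

Convert to Joules:
KE = 0.277667347 eV × (1.602177 × 10⁻¹⁹ J/eV) = 4.4487224e-20 J

Using KE = ½mv²:
v = √(2·KE/m_e)
v = √(2 × 4.4487224e-20 J / 9.10938 × 10⁻³¹ kg)
v = 3.12528e+05 m/s

This is approximately 0.10425% the speed of light.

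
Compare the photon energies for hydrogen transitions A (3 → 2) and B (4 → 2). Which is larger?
4 → 2

Calculate the energy for each transition:

Transition 3 → 2:
ΔE₁ = |E_2 - E_3| = |-13.6057/2² - (-13.6057/3²)|
ΔE₁ = |-3.401425000000 - (-1.511744444444)| = 1.889680556 eV

Transition 4 → 2:
ΔE₂ = |E_2 - E_4| = |-13.6057/2² - (-13.6057/4²)|
ΔE₂ = |-3.401425000000 - (-0.850356250000)| = 2.551068750 eV

Since 2.551068750 eV > 1.889680556 eV, the transition 4 → 2 emits the more energetic photon.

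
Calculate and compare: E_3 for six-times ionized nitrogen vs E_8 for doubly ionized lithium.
N⁶⁺ at n = 3 (E = -74.08 eV)

Using E_n = -13.6057 Z² / n² eV:

N⁶⁺ (Z = 7) at n = 3:
E = -13.6057 × 7² / 3² = -13.6057 × 49 / 9 = -74.07548 eV

Li²⁺ (Z = 3) at n = 8:
E = -13.6057 × 3² / 8² = -13.6057 × 9 / 64 = -1.91330 eV

Since -74.07548 eV < -1.91330 eV,
N⁶⁺ at n = 3 is more tightly bound (requires more energy to ionize).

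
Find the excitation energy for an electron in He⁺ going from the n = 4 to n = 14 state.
3.124 eV

The energy levels of a hydrogen-like atom are E_n = -13.6057 Z² eV / n².

Energy at n = 4: E_4 = -13.6057 × 2² / 4² = -3.401425 eV
Energy at n = 14: E_14 = -13.6057 × 2² / 14² = -0.277667 eV

The excitation energy is the difference:
ΔE = E_14 - E_4
ΔE = -0.277667 - (-3.401425)
ΔE = 3.124 eV

Since this is positive, energy must be absorbed (photon absorption).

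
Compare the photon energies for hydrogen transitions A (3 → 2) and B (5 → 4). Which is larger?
3 → 2

Calculate the energy for each transition:

Transition 3 → 2:
ΔE₁ = |E_2 - E_3| = |-13.6057/2² - (-13.6057/3²)|
ΔE₁ = |-3.40142500 - (-1.51174444)| = 1.88968 eV

Transition 5 → 4:
ΔE₂ = |E_4 - E_5| = |-13.6057/4² - (-13.6057/5²)|
ΔE₂ = |-0.85035625 - (-0.54422800)| = 0.30613 eV

Since 1.88968 eV > 0.30613 eV, the transition 3 → 2 emits the more energetic photon.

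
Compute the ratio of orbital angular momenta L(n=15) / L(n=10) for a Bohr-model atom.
1.50000

In the Bohr model, L_n = nℏ, so the ratio is purely the ratio of quantum numbers:

L_15/L_10 = 15ℏ / 10ℏ = 15/10 = 1.50000

The angular momentum scales linearly with n.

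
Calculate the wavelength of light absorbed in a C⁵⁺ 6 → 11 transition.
129.721272 nm

First, find the transition energy using E_n = -13.6057 Z² / n² eV:
E_6 = -13.6057 × 6² / 6² = -13.6057000000 eV
E_11 = -13.6057 × 6² / 11² = -4.0479768595 eV

Photon energy: |ΔE| = |E_11 - E_6| = 9.5577231405 eV

Convert to wavelength using E = hc/λ with hc = 1239.84 eV·nm:
λ = hc/E = 1239.84 eV·nm / 9.5577231405 eV
λ = 129.721272 nm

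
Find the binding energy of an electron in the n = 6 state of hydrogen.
0.37794 eV

The ionization energy is the energy needed to remove the electron completely (n → ∞).

For hydrogen, E_n = -13.6057 eV / n².

At n = 6: E_6 = -13.6057 / 6² = -0.37793611 eV
At n = ∞: E_∞ = 0 eV

Ionization energy = E_∞ - E_6 = 0 - (-0.37793611) = 0.37793611 eV
Ionization energy ≈ 0.37794 eV

This is also called the binding energy of the electron in state n = 6.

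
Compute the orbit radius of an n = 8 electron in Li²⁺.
1.1289 nm (or 11.2891 Å)

The Bohr radius formula is:
r_n = n² a₀ / Z

where a₀ = 0.0529177 nm is the Bohr radius.

For Li²⁺ (Z = 3) at n = 8:
r_8 = 8² × 0.0529177 nm / 3
r_8 = 64 × 0.0529177 nm / 3
r_8 = 3.38673 nm / 3
r_8 = 1.1289 nm

The electron orbits at approximately 1.1289 nm from the nucleus.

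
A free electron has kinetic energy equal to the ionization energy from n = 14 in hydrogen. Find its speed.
1.56264e+05 m/s (or 0.052124% of c)

The binding energy at n = 14 for hydrogen is:
E_14 = -13.6057/14² = -0.0694168367 eV
|E_14| = 0.0694168367 eV

Convert to Joules:
KE = 0.0694168367 eV × (1.602177 × 10⁻¹⁹ J/eV) = 1.1121806e-20 J

Using KE = ½mv²:
v = √(2·KE/m_e)
v = √(2 × 1.1121806e-20 J / 9.10938 × 10⁻³¹ kg)
v = 1.56264e+05 m/s

This is approximately 0.052124% the speed of light.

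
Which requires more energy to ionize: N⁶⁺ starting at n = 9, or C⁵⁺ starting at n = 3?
C⁵⁺ at n = 3 (E = -54.42 eV)

Using E_n = -13.6057 Z² / n² eV:

N⁶⁺ (Z = 7) at n = 9:
E = -13.6057 × 7² / 9² = -13.6057 × 49 / 81 = -8.23061 eV

C⁵⁺ (Z = 6) at n = 3:
E = -13.6057 × 6² / 3² = -13.6057 × 36 / 9 = -54.42280 eV

Since -54.42280 eV < -8.23061 eV,
C⁵⁺ at n = 3 is more tightly bound (requires more energy to ionize).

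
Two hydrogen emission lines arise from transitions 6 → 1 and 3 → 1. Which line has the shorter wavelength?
6 → 1

Calculate the energy for each transition:

Transition 6 → 1:
ΔE₁ = |E_1 - E_6| = |-13.6057/1² - (-13.6057/6²)|
ΔE₁ = |-13.605700000000 - (-0.377936111111)| = 13.227763889 eV

Transition 3 → 1:
ΔE₂ = |E_1 - E_3| = |-13.6057/1² - (-13.6057/3²)|
ΔE₂ = |-13.605700000000 - (-1.511744444444)| = 12.093955556 eV

Since 13.227763889 eV > 12.093955556 eV, the transition 6 → 1 emits the more energetic photon.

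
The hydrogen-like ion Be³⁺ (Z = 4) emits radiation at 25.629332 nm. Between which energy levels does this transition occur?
n = 6 → n = 2

First, find the photon energy from the wavelength (hc = 1239.84 eV·nm):
E = hc/λ = 1239.84 eV·nm / 25.629332 nm = 48.375822 eV

The energy levels of Be³⁺ satisfy E_n = -13.6057 × 4² / n² eV, so an emission n_i → n_f releases
ΔE = 13.6057 × 4² × (1/n_f² − 1/n_i²) eV.

Setting ΔE equal to the photon energy:
1/n_f² − 1/n_i² = 48.375822 / (13.6057 × 4²) = 0.22222222

Since 1/n_i² must be positive, we need 1/n_f² > 0.22222222, i.e. n_f ≤ 2. For each allowed n_f, solve n_i = (1/n_f² − 0.22222222)^(−1/2) and check whether it is a whole number:
  n_f = 1: 1/n_i² = 1.00000000 − 0.22222222 = 0.77777778 → n_i = 1.134  (not an integer) ✗
  n_f = 2: 1/n_i² = 0.25000000 − 0.22222222 = 0.02777778 → n_i = 6.000  → integer, n_i = 6 ✓

Only n_f = 2 gives an integer upper level, n_i = 6.

The transition is from n = 6 to n = 2 (emission).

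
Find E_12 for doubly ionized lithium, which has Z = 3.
-0.8504 eV

For hydrogen-like ions, the energy levels scale with Z²:
E_n = -13.6057 Z² / n² eV

For Li²⁺ (Z = 3) at n = 12:
E_12 = -13.6057 × 3² / 12²
E_12 = -13.6057 × 9 / 144
E_12 = -122.4513 / 144
E_12 = -0.8504 eV

The energy is 9 times more negative than hydrogen at the same n due to the stronger nuclear charge.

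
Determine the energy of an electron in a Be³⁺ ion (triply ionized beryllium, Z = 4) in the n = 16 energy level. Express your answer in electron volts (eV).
-0.850356 eV

The energy levels of a hydrogen-like atom are given by:
E_n = -13.6057 Z² / n² eV  (with Z = 4 for Be³⁺)

For n = 16:
E_16 = -13.6057 × 4² / 16²
E_16 = -13.6057 × 16 / 256
E_16 = -0.850356 eV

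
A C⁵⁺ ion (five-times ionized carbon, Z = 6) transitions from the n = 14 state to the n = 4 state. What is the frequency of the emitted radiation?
6.79789e+15 Hz

First, find the transition energy:
E_14 = -13.6057 × 6² / 14² = -2.4990061 eV
E_4 = -13.6057 × 6² / 4² = -30.6128250 eV
|ΔE| = |E_4 - E_14| = 28.1138189 eV

Convert to Joules: E = 28.1138189 eV × (1.602177 × 10⁻¹⁹ J/eV) = 4.5043314e-18 J

Using E = hf:
f = E/h = 4.5043314e-18 J / (6.62607 × 10⁻³⁴ J·s)
f = 6.79789e+15 Hz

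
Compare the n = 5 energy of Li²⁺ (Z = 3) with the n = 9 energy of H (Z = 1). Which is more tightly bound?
Li²⁺ at n = 5 (E = -4.89805 eV)

Using E_n = -13.6057 Z² / n² eV:

Li²⁺ (Z = 3) at n = 5:
E = -13.6057 × 3² / 5² = -13.6057 × 9 / 25 = -4.89805200 eV

H (Z = 1) at n = 9:
E = -13.6057 × 1² / 9² = -13.6057 × 1 / 81 = -0.16797160 eV

Since -4.89805200 eV < -0.16797160 eV,
Li²⁺ at n = 5 is more tightly bound (requires more energy to ionize).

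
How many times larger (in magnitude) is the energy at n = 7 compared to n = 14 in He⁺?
4.000

Using E_n = -13.6057 Z² / n² eV with Z = 2:

E_7 = -13.6057 × 2² / 7² = -54.4228 / 49 = -1.110669388 eV
E_14 = -13.6057 × 2² / 14² = -54.4228 / 196 = -0.277667347 eV

The ratio is:
E_7/E_14 = (-1.110669388) / (-0.277667347)
E_7/E_14 = (-54.4228/49) / (-54.4228/196)
E_7/E_14 = 196/49
E_7/E_14 = 4.000
(Note: the Z² factors cancel in the ratio.)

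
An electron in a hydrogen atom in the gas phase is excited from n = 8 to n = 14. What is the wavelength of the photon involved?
8659.780 nm

First, find the transition energy using E_n = -13.6057 / n² eV:
E_8 = -13.6057 / 8² = -0.212589063 eV
E_14 = -13.6057 / 14² = -0.069416837 eV

Photon energy: |ΔE| = |E_14 - E_8| = 0.143172226 eV

Convert to wavelength using E = hc/λ with hc = 1239.84 eV·nm:
λ = hc/E = 1239.84 eV·nm / 0.143172226 eV
λ = 8659.780 nm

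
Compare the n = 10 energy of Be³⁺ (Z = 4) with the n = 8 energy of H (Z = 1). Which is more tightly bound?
Be³⁺ at n = 10 (E = -2.1769 eV)

Using E_n = -13.6057 Z² / n² eV:

Be³⁺ (Z = 4) at n = 10:
E = -13.6057 × 4² / 10² = -13.6057 × 16 / 100 = -2.1769120 eV

H (Z = 1) at n = 8:
E = -13.6057 × 1² / 8² = -13.6057 × 1 / 64 = -0.2125891 eV

Since -2.1769120 eV < -0.2125891 eV,
Be³⁺ at n = 10 is more tightly bound (requires more energy to ionize).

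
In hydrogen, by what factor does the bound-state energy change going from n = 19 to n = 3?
40.111

Using E_n = -13.6057 Z² / n² eV with Z = 1:

E_3 = -13.6057 / 3² = -13.6057 / 9 = -1.511744444 eV
E_19 = -13.6057 / 19² = -13.6057 / 361 = -0.037688920 eV

The ratio is:
E_3/E_19 = (-1.511744444) / (-0.037688920)
E_3/E_19 = (-13.6057/9) / (-13.6057/361)
E_3/E_19 = 361/9
E_3/E_19 = 40.111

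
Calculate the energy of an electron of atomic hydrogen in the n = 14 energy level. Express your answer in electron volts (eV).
-0.0694 eV

The energy levels of a hydrogen-like atom are given by:
E_n = -13.6057 eV / n²

For n = 14:
E_14 = -13.6057 eV / 14²
E_14 = -13.6057 eV / 196
E_14 = -0.0694 eV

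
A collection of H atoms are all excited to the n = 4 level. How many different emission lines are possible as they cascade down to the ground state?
6

The electron can occupy levels n = 1, 2, ..., 4 during de-excitation — that is m = 4 - 1 + 1 = 4 distinct levels.

The number of distinct spectral lines equals the number of ways to choose 2 of these m levels (each pair gives one possible emission transition):

Number of lines = m(m-1)/2 = 4×3/2 = 6

These correspond to all possible transitions between the 4 levels:
4 → 3, 4 → 2, 4 → 1, 3 → 2, 3 → 1, 2 → 1

Each transition produces a photon with a unique energy (and thus wavelength). This count does not depend on Z.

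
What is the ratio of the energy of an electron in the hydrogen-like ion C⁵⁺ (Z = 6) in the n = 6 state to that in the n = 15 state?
6.25000

Using E_n = -13.6057 Z² / n² eV with Z = 6:

E_6 = -13.6057 × 6² / 6² = -489.8052 / 36 = -13.60570000000 eV
E_15 = -13.6057 × 6² / 15² = -489.8052 / 225 = -2.17691200000 eV

The ratio is:
E_6/E_15 = (-13.60570000000) / (-2.17691200000)
E_6/E_15 = (-489.8052/36) / (-489.8052/225)
E_6/E_15 = 225/36
E_6/E_15 = 6.25000
(Note: the Z² factors cancel in the ratio.)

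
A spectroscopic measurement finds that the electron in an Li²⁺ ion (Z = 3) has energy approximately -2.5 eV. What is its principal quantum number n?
n = 7

The exact energy levels follow E_n = -13.6057 Z² / n² eV with Z = 3.

The measured value (-2.5 eV) is reported to only 2 significant figures, so we must test candidate n values and see which one matches to that precision.

Candidate energies:
  n = 5:  E = -13.6057 × 3² / 5² = -4.89805 eV
  n = 6:  E = -13.6057 × 3² / 6² = -3.40143 eV
  n = 7:  E = -13.6057 × 3² / 7² = -2.49901 eV  ← matches
  n = 8:  E = -13.6057 × 3² / 8² = -1.91330 eV
  n = 9:  E = -13.6057 × 3² / 9² = -1.51174 eV

Checking against the measurement of -2.5 eV (2 sig figs), only n = 7 agrees:
E_7 = -2.49901 eV, which rounds to -2.5 eV ✓

Therefore n = 7.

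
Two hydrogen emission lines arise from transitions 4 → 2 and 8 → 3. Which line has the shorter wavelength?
4 → 2

Calculate the energy for each transition:

Transition 4 → 2:
ΔE₁ = |E_2 - E_4| = |-13.6057/2² - (-13.6057/4²)|
ΔE₁ = |-3.40142500 - (-0.85035625)| = 2.55107 eV

Transition 8 → 3:
ΔE₂ = |E_3 - E_8| = |-13.6057/3² - (-13.6057/8²)|
ΔE₂ = |-1.51174444 - (-0.21258906)| = 1.29916 eV

Since 2.55107 eV > 1.29916 eV, the transition 4 → 2 emits the more energetic photon.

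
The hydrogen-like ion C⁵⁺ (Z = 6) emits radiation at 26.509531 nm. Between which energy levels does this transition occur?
n = 8 → n = 3

First, find the photon energy from the wavelength (hc = 1239.84 eV·nm):
E = hc/λ = 1239.84 eV·nm / 26.509531 nm = 46.769594 eV

The energy levels of C⁵⁺ satisfy E_n = -13.6057 × 6² / n² eV, so an emission n_i → n_f releases
ΔE = 13.6057 × 6² × (1/n_f² − 1/n_i²) eV.

Setting ΔE equal to the photon energy:
1/n_f² − 1/n_i² = 46.769594 / (13.6057 × 6²) = 0.095486112

Since 1/n_i² must be positive, we need 1/n_f² > 0.095486112, i.e. n_f ≤ 3. For each allowed n_f, solve n_i = (1/n_f² − 0.095486112)^(−1/2) and check whether it is a whole number:
  n_f = 1: 1/n_i² = 1.000000000 − 0.095486112 = 0.904513888 → n_i = 1.051  (not an integer) ✗
  n_f = 2: 1/n_i² = 0.250000000 − 0.095486112 = 0.154513888 → n_i = 2.544  (not an integer) ✗
  n_f = 3: 1/n_i² = 0.111111111 − 0.095486112 = 0.015624999 → n_i = 8.000  → integer, n_i = 8 ✓

Only n_f = 3 gives an integer upper level, n_i = 8.

The transition is from n = 8 to n = 3 (emission).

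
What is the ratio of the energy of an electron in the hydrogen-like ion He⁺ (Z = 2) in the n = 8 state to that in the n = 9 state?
1.265625

Using E_n = -13.6057 Z² / n² eV with Z = 2:

E_8 = -13.6057 × 2² / 8² = -54.4228 / 64 = -0.850356250 eV
E_9 = -13.6057 × 2² / 9² = -54.4228 / 81 = -0.671886420 eV

The ratio is:
E_8/E_9 = (-0.850356250) / (-0.671886420)
E_8/E_9 = (-54.4228/64) / (-54.4228/81)
E_8/E_9 = 81/64
E_8/E_9 = 1.265625
(Note: the Z² factors cancel in the ratio.)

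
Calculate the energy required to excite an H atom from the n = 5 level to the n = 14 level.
0.47 eV

The energy levels of a hydrogen-like atom are E_n = -13.6057 eV / n².

Energy at n = 5: E_5 = -13.6057 / 5² = -0.54423 eV
Energy at n = 14: E_14 = -13.6057 / 14² = -0.06942 eV

The excitation energy is the difference:
ΔE = E_14 - E_5
ΔE = -0.06942 - (-0.54423)
ΔE = 0.47 eV

Since this is positive, energy must be absorbed (photon absorption).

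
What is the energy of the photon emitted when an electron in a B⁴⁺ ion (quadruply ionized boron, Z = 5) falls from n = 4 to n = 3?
16.534705 eV

The energy levels are E_n = -13.6057 Z² eV / n².

Energy at n = 4: E_4 = -13.6057 × 5² / 4² = -21.258906250 eV
Energy at n = 3: E_3 = -13.6057 × 5² / 3² = -37.793611111 eV

For emission (electron falling to lower state), the photon energy is:
E_photon = E_4 - E_3 = |-21.258906250 - (-37.793611111)|
E_photon = 16.534705 eV

This energy is carried away by the emitted photon.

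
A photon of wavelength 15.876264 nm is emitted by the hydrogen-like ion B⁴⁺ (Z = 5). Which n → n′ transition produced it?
n = 7 → n = 2

First, find the photon energy from the wavelength (hc = 1239.84 eV·nm):
E = hc/λ = 1239.84 eV·nm / 15.876264 nm = 78.093939 eV

The energy levels of B⁴⁺ satisfy E_n = -13.6057 × 5² / n² eV, so an emission n_i → n_f releases
ΔE = 13.6057 × 5² × (1/n_f² − 1/n_i²) eV.

Setting ΔE equal to the photon energy:
1/n_f² − 1/n_i² = 78.093939 / (13.6057 × 5²) = 0.22959183

Since 1/n_i² must be positive, we need 1/n_f² > 0.22959183, i.e. n_f ≤ 2. For each allowed n_f, solve n_i = (1/n_f² − 0.22959183)^(−1/2) and check whether it is a whole number:
  n_f = 1: 1/n_i² = 1.00000000 − 0.22959183 = 0.77040817 → n_i = 1.139  (not an integer) ✗
  n_f = 2: 1/n_i² = 0.25000000 − 0.22959183 = 0.02040817 → n_i = 7.000  → integer, n_i = 7 ✓

Only n_f = 2 gives an integer upper level, n_i = 7.

The transition is from n = 7 to n = 2 (emission).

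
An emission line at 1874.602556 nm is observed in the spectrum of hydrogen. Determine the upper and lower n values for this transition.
n = 4 → n = 3

First, find the photon energy from the wavelength (hc = 1239.84 eV·nm):
E = hc/λ = 1239.84 eV·nm / 1874.602556 nm = 0.66138819 eV

The energy levels of hydrogen satisfy E_n = -13.6057 / n² eV, so an emission n_i → n_f releases
ΔE = 13.6057 × (1/n_f² − 1/n_i²) eV.

Setting ΔE equal to the photon energy:
1/n_f² − 1/n_i² = 0.66138819 / 13.6057 = 0.048611111

Since 1/n_i² must be positive, we need 1/n_f² > 0.048611111, i.e. n_f ≤ 4. For each allowed n_f, solve n_i = (1/n_f² − 0.048611111)^(−1/2) and check whether it is a whole number:
  n_f = 1: 1/n_i² = 1.000000000 − 0.048611111 = 0.951388889 → n_i = 1.025  (not an integer) ✗
  n_f = 2: 1/n_i² = 0.250000000 − 0.048611111 = 0.201388889 → n_i = 2.228  (not an integer) ✗
  n_f = 3: 1/n_i² = 0.111111111 − 0.048611111 = 0.062500000 → n_i = 4.000  → integer, n_i = 4 ✓
  n_f = 4: 1/n_i² = 0.062500000 − 0.048611111 = 0.013888889 → n_i = 8.485  (not an integer) ✗

Only n_f = 3 gives an integer upper level, n_i = 4.

The transition is from n = 4 to n = 3 (emission).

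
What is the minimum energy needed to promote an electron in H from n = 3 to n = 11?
1.399301 eV

The energy levels of a hydrogen-like atom are E_n = -13.6057 eV / n².

Energy at n = 3: E_3 = -13.6057 / 3² = -1.511744444 eV
Energy at n = 11: E_11 = -13.6057 / 11² = -0.112443802 eV

The excitation energy is the difference:
ΔE = E_11 - E_3
ΔE = -0.112443802 - (-1.511744444)
ΔE = 1.399301 eV

Since this is positive, energy must be absorbed (photon absorption).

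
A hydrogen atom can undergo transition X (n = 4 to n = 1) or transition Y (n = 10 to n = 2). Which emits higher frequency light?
4 → 1

Calculate the energy for each transition:

Transition 4 → 1:
ΔE₁ = |E_1 - E_4| = |-13.6057/1² - (-13.6057/4²)|
ΔE₁ = |-13.60570000 - (-0.85035625)| = 12.75534 eV

Transition 10 → 2:
ΔE₂ = |E_2 - E_10| = |-13.6057/2² - (-13.6057/10²)|
ΔE₂ = |-3.40142500 - (-0.13605700)| = 3.26537 eV

Since 12.75534 eV > 3.26537 eV, the transition 4 → 1 emits the more energetic photon.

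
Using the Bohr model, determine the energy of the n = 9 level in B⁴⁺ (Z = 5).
-4.199290 eV

For hydrogen-like ions, the energy levels scale with Z²:
E_n = -13.6057 Z² / n² eV

For B⁴⁺ (Z = 5) at n = 9:
E_9 = -13.6057 × 5² / 9²
E_9 = -13.6057 × 25 / 81
E_9 = -340.1425 / 81
E_9 = -4.199290 eV

The energy is 25 times more negative than hydrogen at the same n due to the stronger nuclear charge.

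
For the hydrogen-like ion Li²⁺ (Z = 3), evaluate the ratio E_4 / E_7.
3.0625

Using E_n = -13.6057 Z² / n² eV with Z = 3:

E_4 = -13.6057 × 3² / 4² = -122.4513 / 16 = -7.65320625 eV
E_7 = -13.6057 × 3² / 7² = -122.4513 / 49 = -2.49900612 eV

The ratio is:
E_4/E_7 = (-7.65320625) / (-2.49900612)
E_4/E_7 = (-122.4513/16) / (-122.4513/49)
E_4/E_7 = 49/16
E_4/E_7 = 3.0625
(Note: the Z² factors cancel in the ratio.)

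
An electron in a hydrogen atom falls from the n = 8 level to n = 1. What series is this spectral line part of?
Lyman series

The spectral series in hydrogen are named based on the final (lower) energy level:
- Lyman series: n_final = 1 (ultraviolet)
- Balmer series: n_final = 2 (visible/near-UV)
- Paschen series: n_final = 3 (infrared)
- Brackett series: n_final = 4 (infrared)
- Pfund series: n_final = 5 (far infrared)

Since this transition ends at n = 1, it belongs to the Lyman series.

For reference, this 8 → 1 line has photon energy
ΔE = 13.6057 eV × (1/1² - 1/8²) = 13.393111 eV,
corresponding to wavelength λ = hc/ΔE = 1239.84 eV·nm / 13.393111 eV = 92.5730 nm in the ultraviolet region.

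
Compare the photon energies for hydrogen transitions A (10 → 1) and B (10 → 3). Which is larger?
10 → 1

Calculate the energy for each transition:

Transition 10 → 1:
ΔE₁ = |E_1 - E_10| = |-13.6057/1² - (-13.6057/10²)|
ΔE₁ = |-13.605700000 - (-0.136057000)| = 13.469643 eV

Transition 10 → 3:
ΔE₂ = |E_3 - E_10| = |-13.6057/3² - (-13.6057/10²)|
ΔE₂ = |-1.511744444 - (-0.136057000)| = 1.375687 eV

Since 13.469643 eV > 1.375687 eV, the transition 10 → 1 emits the more energetic photon.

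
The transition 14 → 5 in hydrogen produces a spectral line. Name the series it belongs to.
Pfund series

The spectral series in hydrogen are named based on the final (lower) energy level:
- Lyman series: n_final = 1 (ultraviolet)
- Balmer series: n_final = 2 (visible/near-UV)
- Paschen series: n_final = 3 (infrared)
- Brackett series: n_final = 4 (infrared)
- Pfund series: n_final = 5 (far infrared)

Since this transition ends at n = 5, it belongs to the Pfund series.

For reference, this 14 → 5 line has photon energy
ΔE = 13.6057 eV × (1/5² - 1/14²) = 0.47481116327 eV,
corresponding to wavelength λ = hc/ΔE = 1239.84 eV·nm / 0.47481116327 eV = 2611.22757 nm in the far infrared region.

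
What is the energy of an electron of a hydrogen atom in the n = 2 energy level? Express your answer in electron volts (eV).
-3.40 eV

The energy levels of a hydrogen-like atom are given by:
E_n = -13.6057 eV / n²

For n = 2:
E_2 = -13.6057 eV / 2²
E_2 = -13.6057 eV / 4
E_2 = -3.40 eV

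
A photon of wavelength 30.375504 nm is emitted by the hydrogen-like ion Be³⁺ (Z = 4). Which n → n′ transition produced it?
n = 4 → n = 2

First, find the photon energy from the wavelength (hc = 1239.84 eV·nm):
E = hc/λ = 1239.84 eV·nm / 30.375504 nm = 40.817101 eV

The energy levels of Be³⁺ satisfy E_n = -13.6057 × 4² / n² eV, so an emission n_i → n_f releases
ΔE = 13.6057 × 4² × (1/n_f² − 1/n_i²) eV.

Setting ΔE equal to the photon energy:
1/n_f² − 1/n_i² = 40.817101 / (13.6057 × 4²) = 0.18750000

Since 1/n_i² must be positive, we need 1/n_f² > 0.18750000, i.e. n_f ≤ 2. For each allowed n_f, solve n_i = (1/n_f² − 0.18750000)^(−1/2) and check whether it is a whole number:
  n_f = 1: 1/n_i² = 1.00000000 − 0.18750000 = 0.81250000 → n_i = 1.109  (not an integer) ✗
  n_f = 2: 1/n_i² = 0.25000000 − 0.18750000 = 0.06250000 → n_i = 4.000  → integer, n_i = 4 ✓

Only n_f = 2 gives an integer upper level, n_i = 4.

The transition is from n = 4 to n = 2 (emission).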